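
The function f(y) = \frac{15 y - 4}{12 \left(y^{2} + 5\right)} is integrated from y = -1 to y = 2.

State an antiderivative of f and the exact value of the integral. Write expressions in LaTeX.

Antiderivative: F(y) = - \frac{- 75 \log{\left(y^{2} + 5 \right)} + 8 \sqrt{5} \operatorname{atan}{\left(\frac{\sqrt{5} y}{5} \right)}}{120}; value = - \frac{5 \log{\left(6 \right)}}{8} - \frac{\sqrt{5} \operatorname{atan}{\left(\frac{2 \sqrt{5}}{5} \right)}}{15} - \frac{\sqrt{5} \operatorname{atan}{\left(\frac{\sqrt{5}}{5} \right)}}{15} + \frac{5 \log{\left(9 \right)}}{8}

An antiderivative F(y) passes only if d/dy[F] lands on f(y) exactly.
F(y) = - \frac{- 75 \log{\left(y^{2} + 5 \right)} + 8 \sqrt{5} \operatorname{atan}{\left(\frac{\sqrt{5} y}{5} \right)}}{120} is an antiderivative of f.
Check: d/dy[- \frac{- 75 \log{\left(y^{2} + 5 \right)} + 8 \sqrt{5} \operatorname{atan}{\left(\frac{\sqrt{5} y}{5} \right)}}{120}] = \frac{15 y - 4}{12 y^{2} + 60}, which equals f(y).
F(2) = - \frac{\sqrt{5} \operatorname{atan}{\left(\frac{2 \sqrt{5}}{5} \right)}}{15} + \frac{5 \log{\left(9 \right)}}{8}; F(-1) = \frac{\sqrt{5} \operatorname{atan}{\left(\frac{\sqrt{5}}{5} \right)}}{15} + \frac{5 \log{\left(6 \right)}}{8}.
Integral = F(2) - F(-1) = - \frac{5 \log{\left(6 \right)}}{8} - \frac{\sqrt{5} \operatorname{atan}{\left(\frac{2 \sqrt{5}}{5} \right)}}{15} - \frac{\sqrt{5} \operatorname{atan}{\left(\frac{\sqrt{5}}{5} \right)}}{15} + \frac{5 \log{\left(9 \right)}}{8}.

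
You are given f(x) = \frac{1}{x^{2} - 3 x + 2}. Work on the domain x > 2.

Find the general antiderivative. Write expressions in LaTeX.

Factor the denominator (\left(x - 2\right) \left(x - 1\right)) and decompose: f = - \frac{1}{x - 1} + \frac{1}{x - 2}; each piece integrates to a log, atan, or power term.
Check: d/dx[\log{\left(x - 2 \right)} - \log{\left(x - 1 \right)}] = \frac{1}{x^{2} - 3 x + 2} = f(x).

F(x) = \log{\left(x - 2 \right)} - \log{\left(x - 1 \right)} + C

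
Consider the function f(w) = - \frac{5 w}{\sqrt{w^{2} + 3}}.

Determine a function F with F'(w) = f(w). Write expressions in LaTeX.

An antiderivative is F(w) = - 5 \sqrt{w^{2} + 3}.

f matches the chain-rule pattern g'(h)*h' with inner function h(w) = w^{2} + 3; substituting u = h(w) collapses the integral.
Check: d/dw[- 5 \sqrt{w^{2} + 3}] = - \frac{5 w}{\sqrt{w^{2} + 3}} = f(w).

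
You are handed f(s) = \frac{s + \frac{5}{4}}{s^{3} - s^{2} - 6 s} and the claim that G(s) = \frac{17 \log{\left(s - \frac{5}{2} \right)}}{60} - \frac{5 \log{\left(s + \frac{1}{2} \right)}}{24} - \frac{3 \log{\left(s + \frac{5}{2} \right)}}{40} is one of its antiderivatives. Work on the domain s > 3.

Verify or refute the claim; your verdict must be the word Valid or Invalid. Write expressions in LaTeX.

Invalid: d/ds[G] - f = \frac{- 32 s^{3} - 68 s^{2} + 14 s + 125}{32 s^{6} - 16 s^{5} - 408 s^{4} + 4 s^{3} + 1300 s^{2} + 600 s}, which is not 0.

d/ds[G] = \frac{8 s + 14}{8 s^{3} + 4 s^{2} - 50 s - 25}
d/ds[G] - f(s) = \frac{- 32 s^{3} - 68 s^{2} + 14 s + 125}{32 s^{6} - 16 s^{5} - 408 s^{4} + 4 s^{3} + 1300 s^{2} + 600 s} != 0.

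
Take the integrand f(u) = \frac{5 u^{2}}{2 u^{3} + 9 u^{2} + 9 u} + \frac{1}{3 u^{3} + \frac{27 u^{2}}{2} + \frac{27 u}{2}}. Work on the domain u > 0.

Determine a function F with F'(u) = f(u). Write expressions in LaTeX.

An antiderivative is F(u) = \frac{2 \log{\left(u \right)}}{27} - \frac{143 \log{\left(u + \frac{3}{2} \right)}}{54} + \frac{137 \log{\left(u + 3 \right)}}{27}.

Factor the denominator (3 u \left(u + 3\right) \left(2 u + 3\right)) and decompose: f = - \frac{143}{27 \left(2 u + 3\right)} + \frac{137}{27 \left(u + 3\right)} + \frac{2}{27 u}; each piece integrates to a log, atan, or power term.
Check: d/du[\frac{2 \log{\left(u \right)}}{27} - \frac{143 \log{\left(u + \frac{3}{2} \right)}}{54} + \frac{137 \log{\left(u + 3 \right)}}{27}] = \frac{15 u^{2} + 2}{6 u^{3} + 27 u^{2} + 27 u}, which equals f(u).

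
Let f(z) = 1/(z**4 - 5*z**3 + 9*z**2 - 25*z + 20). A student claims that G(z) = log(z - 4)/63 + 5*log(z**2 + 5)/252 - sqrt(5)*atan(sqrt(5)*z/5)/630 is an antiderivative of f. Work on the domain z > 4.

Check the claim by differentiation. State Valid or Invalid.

Invalid: d/dz[G] - f = 1/(18*z - 18), which is not 0.

d/dz[G] = (z**2 - 3*z + 2)/(18*z**3 - 72*z**2 + 90*z - 360)
d/dz[G] - f(z) = 1/(18*z - 18) != 0.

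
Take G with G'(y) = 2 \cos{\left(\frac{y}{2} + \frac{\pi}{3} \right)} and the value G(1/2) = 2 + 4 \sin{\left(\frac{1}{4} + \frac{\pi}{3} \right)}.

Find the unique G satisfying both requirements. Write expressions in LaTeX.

Whatever form G(y) takes, its d/dy must return the stated G'(y).
A general antiderivative is 4 \sin{\left(\frac{y}{2} + \frac{\pi}{3} \right)} + C.
The condition gives C = 2 + 4 \sin{\left(\frac{1}{4} + \frac{\pi}{3} \right)} - (4 \sin{\left(\frac{1}{4} + \frac{\pi}{3} \right)}) = 2.
So G(y) = 4 \sin{\left(\frac{y}{2} + \frac{\pi}{3} \right)} + 2.
Check: d/dy[4 \sin{\left(\frac{y}{2} + \frac{\pi}{3} \right)} + 2] = 2 \cos{\left(\frac{y}{2} + \frac{\pi}{3} \right)} = G'(y).

G(y) = 4 \sin{\left(\frac{y}{2} + \frac{\pi}{3} \right)} + 2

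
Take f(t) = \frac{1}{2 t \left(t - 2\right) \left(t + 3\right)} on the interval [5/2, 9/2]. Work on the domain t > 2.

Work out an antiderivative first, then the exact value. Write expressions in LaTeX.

Factor the denominator (2 t \left(t - 2\right) \left(t + 3\right)) and decompose: f = \frac{1}{30 \left(t + 3\right)} + \frac{1}{20 \left(t - 2\right)} - \frac{1}{12 t}; each piece integrates to a log, atan, or power term.
F(t) = - \frac{\log{\left(t \right)}}{12} + \frac{\log{\left(t - 2 \right)}}{20} + \frac{\log{\left(t + 3 \right)}}{30} is an antiderivative of f.
Check: d/dt[- \frac{\log{\left(t \right)}}{12} + \frac{\log{\left(t - 2 \right)}}{20} + \frac{\log{\left(t + 3 \right)}}{30}] = \frac{1}{2 t^{3} + 2 t^{2} - 12 t}, which equals f(t).
F(9/2) = - \frac{\log{\left(\frac{9}{2} \right)}}{12} + \frac{\log{\left(\frac{5}{2} \right)}}{20} + \frac{\log{\left(\frac{15}{2} \right)}}{30}; F(5/2) = - \frac{\log{\left(\frac{5}{2} \right)}}{12} - \frac{\log{\left(2 \right)}}{20} + \frac{\log{\left(\frac{11}{2} \right)}}{30}.
Integral = F(9/2) - F(5/2) = - \frac{\log{\left(\frac{9}{2} \right)}}{12} - \frac{\log{\left(\frac{11}{2} \right)}}{30} + \frac{\log{\left(2 \right)}}{20} + \frac{\log{\left(\frac{15}{2} \right)}}{30} + \frac{2 \log{\left(\frac{5}{2} \right)}}{15}.

Antiderivative: F(t) = - \frac{\log{\left(t \right)}}{12} + \frac{\log{\left(t - 2 \right)}}{20} + \frac{\log{\left(t + 3 \right)}}{30}; value = - \frac{\log{\left(\frac{9}{2} \right)}}{12} - \frac{\log{\left(\frac{11}{2} \right)}}{30} + \frac{\log{\left(2 \right)}}{20} + \frac{\log{\left(\frac{15}{2} \right)}}{30} + \frac{2 \log{\left(\frac{5}{2} \right)}}{15}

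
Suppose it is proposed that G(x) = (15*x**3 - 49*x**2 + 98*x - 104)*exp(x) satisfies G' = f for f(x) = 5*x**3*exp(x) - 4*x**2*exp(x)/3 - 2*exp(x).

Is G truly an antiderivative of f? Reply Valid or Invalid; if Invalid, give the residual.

d/dx[G] = 15*x**3*exp(x) - 4*x**2*exp(x) - 6*exp(x)
d/dx[G] - f(x) = 10*x**3*exp(x) - 8*x**2*exp(x)/3 - 4*exp(x) != 0.

Invalid: d/dx[G] - f = 10*x**3*exp(x) - 8*x**2*exp(x)/3 - 4*exp(x), which is not 0.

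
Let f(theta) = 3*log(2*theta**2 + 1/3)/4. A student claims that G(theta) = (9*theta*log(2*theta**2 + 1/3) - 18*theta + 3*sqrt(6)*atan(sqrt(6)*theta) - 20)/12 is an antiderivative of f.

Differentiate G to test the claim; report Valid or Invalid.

d/dtheta[G] = 3*log(2*theta**2 + 1/3)/4
This equals f(theta) exactly, so the claim holds.

Valid - differentiating G returns exactly f.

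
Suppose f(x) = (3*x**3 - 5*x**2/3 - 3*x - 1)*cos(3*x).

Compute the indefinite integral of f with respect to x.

F(x) = x**3*sin(3*x) - 5*x**2*sin(3*x)/9 + x**2*cos(3*x) - 5*x*sin(3*x)/3 - 10*x*cos(3*x)/27 - 17*sin(3*x)/81 - 5*cos(3*x)/9 + C

A first test for any F(x): its x-derivative must equal f(x) identically.
Check: d/dx[x**3*sin(3*x) - 5*x**2*sin(3*x)/9 + x**2*cos(3*x) - 5*x*sin(3*x)/3 - 10*x*cos(3*x)/27 - 17*sin(3*x)/81 - 5*cos(3*x)/9] = 3*x**3*cos(3*x) - 5*x**2*cos(3*x)/3 - 3*x*cos(3*x) - cos(3*x), which equals f(x).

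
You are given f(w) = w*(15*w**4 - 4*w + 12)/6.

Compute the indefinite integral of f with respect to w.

Since d/dw undoes antidifferentiation here, F'(w) = f(w) is required of F(w).
Check: d/dw[5*w**6/12 - 2*w**3/9 + w**2] = 5*w**5/2 - 2*w**2/3 + 2*w, which equals f(w).

F(w) = 5*w**6/12 - 2*w**3/9 + w**2 + C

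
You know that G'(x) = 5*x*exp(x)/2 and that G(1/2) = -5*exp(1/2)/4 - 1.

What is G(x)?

G(x) = (5*x*exp(x) - 5*exp(x) - 2)/2

G'(x) has the shape u'v + uv' for u = 5*x/2 - 5/2 and v = exp(x) — it is the derivative of the product u*v.
A general antiderivative is (5*x - 5)*exp(x)/2 + C.
The condition gives C = -5*exp(1/2)/4 - 1 - (-5*exp(1/2)/4) = -1.
So G(x) = (5*x*exp(x) - 5*exp(x) - 2)/2.
Check: d/dx[(5*x*exp(x) - 5*exp(x) - 2)/2] = 5*x*exp(x)/2 = G'(x).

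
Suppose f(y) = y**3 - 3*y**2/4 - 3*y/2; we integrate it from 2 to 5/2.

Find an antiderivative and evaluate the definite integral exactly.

Integrate term by term and add the pieces.
F(y) = y**2*(y**2 - y - 3)/4 is an antiderivative of f.
Check: d/dy[y**2*(y**2 - y - 3)/4] = y**3 - 3*y**2/4 - 3*y/2 = f(y).
F(5/2) = 75/64; F(2) = -1.
Integral = F(5/2) - F(2) = 139/64.

Antiderivative: F(y) = y**2*(y**2 - y - 3)/4; value = 139/64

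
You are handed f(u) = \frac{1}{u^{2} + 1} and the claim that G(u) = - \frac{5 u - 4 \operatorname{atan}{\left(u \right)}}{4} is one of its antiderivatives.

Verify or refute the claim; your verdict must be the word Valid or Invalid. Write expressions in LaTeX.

Invalid: d/du[G] - f = - \frac{5}{4}, which is not 0.

d/du[G] = \frac{- 5 u^{2} - 1}{4 u^{2} + 4}
d/du[G] - f(u) = - \frac{5}{4} != 0.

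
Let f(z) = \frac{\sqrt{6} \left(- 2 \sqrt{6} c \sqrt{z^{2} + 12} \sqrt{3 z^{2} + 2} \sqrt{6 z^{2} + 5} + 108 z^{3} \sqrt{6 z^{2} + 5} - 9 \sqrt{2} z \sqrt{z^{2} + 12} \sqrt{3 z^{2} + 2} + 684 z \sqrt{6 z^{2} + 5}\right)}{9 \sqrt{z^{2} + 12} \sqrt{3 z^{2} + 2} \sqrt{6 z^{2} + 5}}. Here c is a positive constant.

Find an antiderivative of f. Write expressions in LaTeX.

An antiderivative is F(z) = \frac{- 4 c z + 6 \sqrt{6} \sqrt{z^{2} + 12} \sqrt{3 z^{2} + 2} - \sqrt{3} \sqrt{6 z^{2} + 5}}{3}.

Recover f(z) by differentiating a candidate F(z); any mismatch rules it out.
Check: d/dz[\frac{- 4 c z + 6 \sqrt{6} \sqrt{z^{2} + 12} \sqrt{3 z^{2} + 2} - \sqrt{3} \sqrt{6 z^{2} + 5}}{3}] = \frac{- 4 c \sqrt{z^{2} + 12} \sqrt{3 z^{2} + 2} \sqrt{6 z^{2} + 5} + 36 \sqrt{6} z^{3} \sqrt{6 z^{2} + 5} - 6 \sqrt{3} z \sqrt{z^{2} + 12} \sqrt{3 z^{2} + 2} + 228 \sqrt{6} z \sqrt{6 z^{2} + 5}}{3 \sqrt{z^{2} + 12} \sqrt{3 z^{2} + 2} \sqrt{6 z^{2} + 5}}, which equals f(z).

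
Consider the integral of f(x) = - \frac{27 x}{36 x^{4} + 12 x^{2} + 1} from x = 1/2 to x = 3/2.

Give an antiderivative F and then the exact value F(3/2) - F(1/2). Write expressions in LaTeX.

The substitution u = 2 x^{2} + \frac{1}{3} works: f is exactly (dF/du)*(du/dx) for that inner function.
F(x) = \frac{9}{4 \left(6 x^{2} + 1\right)} is an antiderivative of f.
Check: d/dx[\frac{9}{4 \left(6 x^{2} + 1\right)}] = - \frac{27 x}{36 x^{4} + 12 x^{2} + 1} = f(x).
F(3/2) = \frac{9}{58}; F(1/2) = \frac{9}{10}.
Integral = F(3/2) - F(1/2) = - \frac{108}{145}.

Antiderivative: F(x) = \frac{9}{4 \left(6 x^{2} + 1\right)}; value = - \frac{108}{145}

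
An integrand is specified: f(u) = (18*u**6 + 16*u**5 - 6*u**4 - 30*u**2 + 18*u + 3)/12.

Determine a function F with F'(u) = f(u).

A first test for any F(u): its u-derivative must equal f(u) identically.
Check: d/du[u*(270*u**6 + 280*u**5 - 126*u**4 - 1050*u**2 + 945*u + 315)/1260] = 3*u**6/2 + 4*u**5/3 - u**4/2 - 5*u**2/2 + 3*u/2 + 1/4, which equals f(u).

An antiderivative is F(u) = u*(270*u**6 + 280*u**5 - 126*u**4 - 1050*u**2 + 945*u + 315)/1260.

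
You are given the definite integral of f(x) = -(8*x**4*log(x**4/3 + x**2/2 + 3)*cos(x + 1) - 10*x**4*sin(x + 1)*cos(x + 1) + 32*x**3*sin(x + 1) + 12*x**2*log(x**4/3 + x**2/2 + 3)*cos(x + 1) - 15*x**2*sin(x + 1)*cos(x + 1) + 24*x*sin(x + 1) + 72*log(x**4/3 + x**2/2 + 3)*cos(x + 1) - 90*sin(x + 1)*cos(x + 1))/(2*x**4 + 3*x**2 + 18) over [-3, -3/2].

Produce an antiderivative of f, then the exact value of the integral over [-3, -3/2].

Antiderivative: F(x) = -(8*log(x**4/3 + x**2/2 + 3) - 5*sin(x + 1))*sin(x + 1)/2; value = -4*log(69/2)*sin(2) - 5*sin(2)**2/2 + 5*sin(1/2)**2/2 + 4*log(93/16)*sin(1/2)

f has the shape u'v + uv' for u = -4*log(x**4/3 + x**2/2 + 3) + 5*sin(x + 1)/2 and v = sin(x + 1) — it is the derivative of the product u*v.
F(x) = -(8*log(x**4/3 + x**2/2 + 3) - 5*sin(x + 1))*sin(x + 1)/2 is an antiderivative of f.
Check: d/dx[-(8*log(x**4/3 + x**2/2 + 3) - 5*sin(x + 1))*sin(x + 1)/2] = (-8*x**4*log(x**4/3 + x**2/2 + 3)*cos(x + 1) + 10*x**4*sin(x + 1)*cos(x + 1) - 32*x**3*sin(x + 1) - 12*x**2*log(x**4/3 + x**2/2 + 3)*cos(x + 1) + 15*x**2*sin(x + 1)*cos(x + 1) - 24*x*sin(x + 1) - 72*log(x**4/3 + x**2/2 + 3)*cos(x + 1) + 90*sin(x + 1)*cos(x + 1))/(2*x**4 + 3*x**2 + 18), which equals f(x).
F(-3/2) = 5*sin(1/2)**2/2 + 4*log(93/16)*sin(1/2); F(-3) = 5*sin(2)**2/2 + 4*log(69/2)*sin(2).
Integral = F(-3/2) - F(-3) = -4*log(69/2)*sin(2) - 5*sin(2)**2/2 + 5*sin(1/2)**2/2 + 4*log(93/16)*sin(1/2).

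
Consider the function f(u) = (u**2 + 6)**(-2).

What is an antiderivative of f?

Recover f(u) by differentiating a candidate F(u); any mismatch rules it out.
Check: d/du[(6*u + sqrt(6)*(u**2 + 6)*atan(sqrt(6)*u/6))/(72*(u**2 + 6))] = 1/(u**4 + 12*u**2 + 36), which equals f(u).

An antiderivative is F(u) = (6*u + sqrt(6)*(u**2 + 6)*atan(sqrt(6)*u/6))/(72*(u**2 + 6)).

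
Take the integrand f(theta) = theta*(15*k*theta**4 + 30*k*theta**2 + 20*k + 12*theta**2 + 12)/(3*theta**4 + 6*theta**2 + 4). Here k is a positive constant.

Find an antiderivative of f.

A candidate is checked by its d/dtheta: the result must match f(theta).
Check: d/dtheta[5*k*theta**2/2 + log(theta**4/2 + theta**2 + 2/3)] = (15*k*theta**5 + 30*k*theta**3 + 20*k*theta + 12*theta**3 + 12*theta)/(3*theta**4 + 6*theta**2 + 4), which equals f(theta).

An antiderivative is F(theta) = 5*k*theta**2/2 + log(theta**4/2 + theta**2 + 2/3).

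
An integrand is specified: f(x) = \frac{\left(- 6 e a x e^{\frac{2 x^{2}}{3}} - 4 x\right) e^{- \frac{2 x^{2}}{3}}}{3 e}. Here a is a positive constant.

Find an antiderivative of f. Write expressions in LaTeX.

Since d/dx undoes antidifferentiation here, F'(x) = f(x) is required of F(x).
Check: d/dx[- a x^{2} + \frac{e^{- \frac{2 x^{2}}{3}}}{e}] = \frac{\left(- 6 e a x e^{\frac{2 x^{2}}{3}} - 4 x\right) e^{- \frac{2 x^{2}}{3}}}{3 e} = f(x).

An antiderivative is F(x) = - a x^{2} + \frac{e^{- \frac{2 x^{2}}{3}}}{e}.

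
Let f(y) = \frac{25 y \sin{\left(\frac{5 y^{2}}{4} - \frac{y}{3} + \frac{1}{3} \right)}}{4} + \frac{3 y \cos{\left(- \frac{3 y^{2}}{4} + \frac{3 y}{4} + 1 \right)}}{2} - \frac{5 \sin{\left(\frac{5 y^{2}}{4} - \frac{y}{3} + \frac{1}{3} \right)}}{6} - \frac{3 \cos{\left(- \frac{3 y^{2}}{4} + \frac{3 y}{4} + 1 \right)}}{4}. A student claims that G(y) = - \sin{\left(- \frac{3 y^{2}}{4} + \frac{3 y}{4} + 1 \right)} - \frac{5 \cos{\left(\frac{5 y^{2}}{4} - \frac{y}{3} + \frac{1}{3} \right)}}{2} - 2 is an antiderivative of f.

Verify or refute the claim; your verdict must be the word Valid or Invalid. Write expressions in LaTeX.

Valid. The derivative of G reproduces f.

d/dy[G] = \frac{25 y \sin{\left(\frac{5 y^{2}}{4} - \frac{y}{3} + \frac{1}{3} \right)}}{4} + \frac{3 y \cos{\left(- \frac{3 y^{2}}{4} + \frac{3 y}{4} + 1 \right)}}{2} - \frac{5 \sin{\left(\frac{5 y^{2}}{4} - \frac{y}{3} + \frac{1}{3} \right)}}{6} - \frac{3 \cos{\left(- \frac{3 y^{2}}{4} + \frac{3 y}{4} + 1 \right)}}{4}
This equals f(y) exactly, so the claim holds.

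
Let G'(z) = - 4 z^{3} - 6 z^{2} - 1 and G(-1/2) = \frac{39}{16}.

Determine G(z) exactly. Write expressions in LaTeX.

G(z) = \frac{- 4 z^{4} - 8 z^{3} - 4 z + 7}{4}

The integrand splits into summands that can be handled one at a time.
A general antiderivative is - z^{4} - 2 z^{3} - z + \frac{5}{4} + C.
The condition gives C = \frac{39}{16} - (\frac{31}{16}) = \frac{1}{2}.
So G(z) = \frac{- 4 z^{4} - 8 z^{3} - 4 z + 7}{4}.
Check: d/dz[\frac{- 4 z^{4} - 8 z^{3} - 4 z + 7}{4}] = - 4 z^{3} - 6 z^{2} - 1 = G'(z).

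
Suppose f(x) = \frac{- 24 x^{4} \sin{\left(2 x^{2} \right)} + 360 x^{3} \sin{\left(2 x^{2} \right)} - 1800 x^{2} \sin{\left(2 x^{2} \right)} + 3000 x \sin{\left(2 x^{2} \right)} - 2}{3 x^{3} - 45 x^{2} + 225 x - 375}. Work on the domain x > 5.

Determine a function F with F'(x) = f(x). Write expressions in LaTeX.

Check any antiderivative F(x) by computing F'(x) and comparing it with f(x).
Check: d/dx[\frac{6 x^{2} \cos{\left(2 x^{2} \right)} - 60 x \cos{\left(2 x^{2} \right)} + 150 \cos{\left(2 x^{2} \right)} + 1}{3 x^{2} - 30 x + 75}] = \frac{- 24 x^{4} \sin{\left(2 x^{2} \right)} + 360 x^{3} \sin{\left(2 x^{2} \right)} - 1800 x^{2} \sin{\left(2 x^{2} \right)} + 3000 x \sin{\left(2 x^{2} \right)} - 2}{3 x^{3} - 45 x^{2} + 225 x - 375} = f(x).

An antiderivative is F(x) = \frac{6 x^{2} \cos{\left(2 x^{2} \right)} - 60 x \cos{\left(2 x^{2} \right)} + 150 \cos{\left(2 x^{2} \right)} + 1}{3 x^{2} - 30 x + 75}.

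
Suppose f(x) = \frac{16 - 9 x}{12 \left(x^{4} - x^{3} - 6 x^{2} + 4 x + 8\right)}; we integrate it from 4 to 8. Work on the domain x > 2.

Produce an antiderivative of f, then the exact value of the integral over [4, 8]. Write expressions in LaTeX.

Factor the denominator (12 \left(x - 2\right)^{2} \left(x + 1\right) \left(x + 2\right)) and decompose: f = - \frac{17}{96 \left(x + 2\right)} + \frac{25}{108 \left(x + 1\right)} - \frac{47}{864 \left(x - 2\right)} - \frac{1}{72 \left(x - 2\right)^{2}}; each piece integrates to a log, atan, or power term.
F(x) = \frac{- 47 x \log{\left(x - 2 \right)} + 200 x \log{\left(x + 1 \right)} - 153 x \log{\left(x + 2 \right)} + 94 \log{\left(x - 2 \right)} - 400 \log{\left(x + 1 \right)} + 306 \log{\left(x + 2 \right)} + 12}{864 \left(x - 2\right)} is an antiderivative of f.
Check: d/dx[\frac{- 47 x \log{\left(x - 2 \right)} + 200 x \log{\left(x + 1 \right)} - 153 x \log{\left(x + 2 \right)} + 94 \log{\left(x - 2 \right)} - 400 \log{\left(x + 1 \right)} + 306 \log{\left(x + 2 \right)} + 12}{864 \left(x - 2\right)}] = \frac{16 - 9 x}{12 x^{4} - 12 x^{3} - 72 x^{2} + 48 x + 96}, which equals f(x).
F(8) = - \frac{17 \log{\left(10 \right)}}{96} - \frac{47 \log{\left(6 \right)}}{864} + \frac{1}{432} + \frac{25 \log{\left(9 \right)}}{108}; F(4) = - \frac{17 \log{\left(6 \right)}}{96} - \frac{47 \log{\left(2 \right)}}{864} + \frac{1}{144} + \frac{25 \log{\left(5 \right)}}{108}.
Integral = F(8) - F(4) = - \frac{17 \log{\left(10 \right)}}{96} - \frac{25 \log{\left(5 \right)}}{108} - \frac{1}{216} + \frac{47 \log{\left(2 \right)}}{864} + \frac{53 \log{\left(6 \right)}}{432} + \frac{25 \log{\left(9 \right)}}{108}.

Antiderivative: F(x) = \frac{- 47 x \log{\left(x - 2 \right)} + 200 x \log{\left(x + 1 \right)} - 153 x \log{\left(x + 2 \right)} + 94 \log{\left(x - 2 \right)} - 400 \log{\left(x + 1 \right)} + 306 \log{\left(x + 2 \right)} + 12}{864 \left(x - 2\right)}; value = - \frac{17 \log{\left(10 \right)}}{96} - \frac{25 \log{\left(5 \right)}}{108} - \frac{1}{216} + \frac{47 \log{\left(2 \right)}}{864} + \frac{53 \log{\left(6 \right)}}{432} + \frac{25 \log{\left(9 \right)}}{108}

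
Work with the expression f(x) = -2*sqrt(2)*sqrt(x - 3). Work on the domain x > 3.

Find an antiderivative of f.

Any candidate F(x) must reproduce f(x) exactly when differentiated.
Check: d/dx[-4*sqrt(2)*(x - 3)**(3/2)/3] = -2*sqrt(2)*sqrt(x - 3) = f(x).

An antiderivative is F(x) = -4*sqrt(2)*(x - 3)**(3/2)/3.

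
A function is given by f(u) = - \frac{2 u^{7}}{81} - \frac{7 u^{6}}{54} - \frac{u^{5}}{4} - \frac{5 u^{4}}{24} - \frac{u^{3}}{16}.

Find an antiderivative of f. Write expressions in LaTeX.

An antiderivative is F(u) = - \frac{u^{4} \left(2 u + 3\right)^{4}}{5184}.

The substitution w = \frac{u^{2}}{3} + \frac{u}{2} works: f is exactly (dF/dw)*(dw/du) for that inner function.
Check: d/du[- \frac{u^{4} \left(2 u + 3\right)^{4}}{5184}] = - \frac{2 u^{7}}{81} - \frac{7 u^{6}}{54} - \frac{u^{5}}{4} - \frac{5 u^{4}}{24} - \frac{u^{3}}{16} = f(u).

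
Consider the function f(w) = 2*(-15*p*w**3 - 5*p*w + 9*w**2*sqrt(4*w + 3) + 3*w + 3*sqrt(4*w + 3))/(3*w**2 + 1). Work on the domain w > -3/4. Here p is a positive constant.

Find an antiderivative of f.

An antiderivative is F(w) = -5*p*w**2 + 4*w*sqrt(4*w + 3) + 3*sqrt(4*w + 3) + log(2*w**2 + 2/3).

Any candidate F(w) must reproduce f(w) exactly when differentiated.
Check: d/dw[-5*p*w**2 + 4*w*sqrt(4*w + 3) + 3*sqrt(4*w + 3) + log(2*w**2 + 2/3)] = (-30*p*w**3*sqrt(4*w + 3) - 10*p*w*sqrt(4*w + 3) + 72*w**3 + 54*w**2 + 6*w*sqrt(4*w + 3) + 24*w + 18)/(3*w**2*sqrt(4*w + 3) + sqrt(4*w + 3)), which equals f(w).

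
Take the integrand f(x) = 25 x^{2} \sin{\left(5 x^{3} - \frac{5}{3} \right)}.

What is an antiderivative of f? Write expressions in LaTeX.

f matches the chain-rule pattern g'(h)*h' with inner function h(x) = 5 x^{3} - \frac{5}{3}; substituting u = h(x) collapses the integral.
Check: d/dx[- \frac{5 \cos{\left(5 x^{3} - \frac{5}{3} \right)}}{3}] = 25 x^{2} \sin{\left(5 x^{3} - \frac{5}{3} \right)} = f(x).

An antiderivative is F(x) = - \frac{5 \cos{\left(5 x^{3} - \frac{5}{3} \right)}}{3}.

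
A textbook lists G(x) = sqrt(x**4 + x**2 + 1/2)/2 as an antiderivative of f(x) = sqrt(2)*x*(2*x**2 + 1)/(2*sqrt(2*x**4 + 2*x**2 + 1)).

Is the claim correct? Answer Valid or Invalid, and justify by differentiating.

Valid - differentiating G returns exactly f.

d/dx[G] = (2*sqrt(2)*x**3 + sqrt(2)*x)/(2*sqrt(2*x**4 + 2*x**2 + 1))
This equals f(x) exactly, so the claim holds.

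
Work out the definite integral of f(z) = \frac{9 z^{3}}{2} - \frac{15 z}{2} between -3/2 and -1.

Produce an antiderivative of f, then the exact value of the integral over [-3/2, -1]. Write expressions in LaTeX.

Antiderivative: F(z) = \frac{9 z^{4}}{8} - \frac{15 z^{2}}{4}; value = \frac{15}{128}

f matches the chain-rule pattern g'(h)*h' with inner function h(z) = \frac{5}{4} - \frac{3 z^{2}}{4}; substituting u = h(z) collapses the integral.
F(z) = \frac{9 z^{4}}{8} - \frac{15 z^{2}}{4} is an antiderivative of f.
Check: d/dz[\frac{9 z^{4}}{8} - \frac{15 z^{2}}{4}] = \frac{9 z^{3}}{2} - \frac{15 z}{2} = f(z).
F(-1) = - \frac{21}{8}; F(-3/2) = - \frac{351}{128}.
Integral = F(-1) - F(-3/2) = \frac{15}{128}.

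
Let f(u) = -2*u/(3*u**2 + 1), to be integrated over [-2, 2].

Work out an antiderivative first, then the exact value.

Antiderivative: F(u) = -log(4*u**2 + 4/3)/3; value = 0

The substitution w = 4*u**2 + 4/3 works: f is exactly (dF/dw)*(dw/du) for that inner function.
F(u) = -log(4*u**2 + 4/3)/3 is an antiderivative of f.
Check: d/du[-log(4*u**2 + 4/3)/3] = -2*u/(3*u**2 + 1) = f(u).
F(2) = -log(52/3)/3; F(-2) = -log(52/3)/3.
Integral = F(2) - F(-2) = 0.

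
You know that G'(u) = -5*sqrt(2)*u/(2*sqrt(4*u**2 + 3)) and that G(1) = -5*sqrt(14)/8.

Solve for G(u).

The substitution w = 2*u**2 + 3/2 works: G'(u) is exactly (dG/dw)*(dw/du) for that inner function.
A general antiderivative is -5*sqrt(2*u**2 + 3/2)/4 + C.
The condition gives C = -5*sqrt(14)/8 - (-5*sqrt(14)/8) = 0.
So G(u) = -5*sqrt(2)*sqrt(4*u**2 + 3)/8.
Check: d/du[-5*sqrt(2)*sqrt(4*u**2 + 3)/8] = -5*sqrt(2)*u/(2*sqrt(4*u**2 + 3)) = G'(u).

G(u) = -5*sqrt(2)*sqrt(4*u**2 + 3)/8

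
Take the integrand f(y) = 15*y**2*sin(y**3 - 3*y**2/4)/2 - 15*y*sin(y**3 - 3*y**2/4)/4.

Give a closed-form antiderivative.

An antiderivative is F(y) = -5*cos(y**3 - 3*y**2/4)/2.

f matches the chain-rule pattern g'(h)*h' with inner function h(y) = y**3 - 3*y**2/4; substituting u = h(y) collapses the integral.
Check: d/dy[-5*cos(y**3 - 3*y**2/4)/2] = 15*y**2*sin(y**3 - 3*y**2/4)/2 - 15*y*sin(y**3 - 3*y**2/4)/4 = f(y).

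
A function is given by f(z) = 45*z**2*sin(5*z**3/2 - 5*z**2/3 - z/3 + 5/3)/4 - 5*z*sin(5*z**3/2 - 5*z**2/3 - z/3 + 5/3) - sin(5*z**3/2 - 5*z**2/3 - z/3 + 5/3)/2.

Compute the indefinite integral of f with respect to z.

f matches the chain-rule pattern g'(h)*h' with inner function h(z) = 5*z**3/2 - 5*z**2/3 - z/3 + 5/3; substituting u = h(z) collapses the integral.
Check: d/dz[-3*cos(5*z**3/2 - 5*z**2/3 - z/3 + 5/3)/2] = 45*z**2*sin(5*z**3/2 - 5*z**2/3 - z/3 + 5/3)/4 - 5*z*sin(5*z**3/2 - 5*z**2/3 - z/3 + 5/3) - sin(5*z**3/2 - 5*z**2/3 - z/3 + 5/3)/2 = f(z).

F(z) = -3*cos(5*z**3/2 - 5*z**2/3 - z/3 + 5/3)/2 + C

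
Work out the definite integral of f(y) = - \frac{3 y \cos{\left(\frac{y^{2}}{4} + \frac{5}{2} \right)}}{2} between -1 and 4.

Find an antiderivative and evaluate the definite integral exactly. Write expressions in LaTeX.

Antiderivative: F(y) = - 3 \sin{\left(\frac{y^{2}}{4} + \frac{5}{2} \right)}; value = - 3 \sin{\left(\frac{13}{2} \right)} + 3 \sin{\left(\frac{11}{4} \right)}

f matches the chain-rule pattern g'(h)*h' with inner function h(y) = \frac{y^{2}}{4} + \frac{5}{2}; substituting u = h(y) collapses the integral.
F(y) = - 3 \sin{\left(\frac{y^{2}}{4} + \frac{5}{2} \right)} is an antiderivative of f.
Check: d/dy[- 3 \sin{\left(\frac{y^{2}}{4} + \frac{5}{2} \right)}] = - \frac{3 y \cos{\left(\frac{y^{2}}{4} + \frac{5}{2} \right)}}{2} = f(y).
F(4) = - 3 \sin{\left(\frac{13}{2} \right)}; F(-1) = - 3 \sin{\left(\frac{11}{4} \right)}.
Integral = F(4) - F(-1) = - 3 \sin{\left(\frac{13}{2} \right)} + 3 \sin{\left(\frac{11}{4} \right)}.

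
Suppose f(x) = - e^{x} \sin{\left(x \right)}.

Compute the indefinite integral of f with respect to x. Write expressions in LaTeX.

Whatever form F(x) takes, F'(x) = f(x) is non-negotiable.
Check: d/dx[- \frac{e^{x} \sin{\left(x \right)}}{2} + \frac{e^{x} \cos{\left(x \right)}}{2}] = - e^{x} \sin{\left(x \right)} = f(x).

F(x) = - \frac{e^{x} \sin{\left(x \right)}}{2} + \frac{e^{x} \cos{\left(x \right)}}{2} + C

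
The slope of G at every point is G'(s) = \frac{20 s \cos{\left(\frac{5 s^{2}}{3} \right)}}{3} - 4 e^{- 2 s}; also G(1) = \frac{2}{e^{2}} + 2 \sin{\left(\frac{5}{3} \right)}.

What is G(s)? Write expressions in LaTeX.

The integrand splits into summands that can be handled one at a time.
A general antiderivative is 2 \sin{\left(\frac{5 s^{2}}{3} \right)} + 2 e^{- 2 s} + C.
The condition gives C = \frac{2}{e^{2}} + 2 \sin{\left(\frac{5}{3} \right)} - (\frac{2}{e^{2}} + 2 \sin{\left(\frac{5}{3} \right)}) = 0.
So G(s) = 2 \sin{\left(\frac{5 s^{2}}{3} \right)} + 2 e^{- 2 s}.
Check: d/ds[2 \sin{\left(\frac{5 s^{2}}{3} \right)} + 2 e^{- 2 s}] = \frac{\left(20 s e^{2 s} \cos{\left(\frac{5 s^{2}}{3} \right)} - 12\right) e^{- 2 s}}{3}, which equals G'(s).

G(s) = 2 \sin{\left(\frac{5 s^{2}}{3} \right)} + 2 e^{- 2 s}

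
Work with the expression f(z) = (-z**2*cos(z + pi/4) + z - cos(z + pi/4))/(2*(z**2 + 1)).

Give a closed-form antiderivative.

An antiderivative is F(z) = log(z**2 + 1)/4 - sin(z + pi/4)/2.

Check any antiderivative F(z) by computing F'(z) and comparing it with f(z).
Check: d/dz[log(z**2 + 1)/4 - sin(z + pi/4)/2] = (-z**2*cos(z + pi/4) + z - cos(z + pi/4))/(2*z**2 + 2), which equals f(z).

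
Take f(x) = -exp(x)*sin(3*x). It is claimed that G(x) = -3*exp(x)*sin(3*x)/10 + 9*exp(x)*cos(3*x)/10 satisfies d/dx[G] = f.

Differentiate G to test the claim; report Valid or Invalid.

Invalid: d/dx[G] - f = -2*exp(x)*sin(3*x), which is not 0.

d/dx[G] = -3*exp(x)*sin(3*x)
d/dx[G] - f(x) = -2*exp(x)*sin(3*x) != 0.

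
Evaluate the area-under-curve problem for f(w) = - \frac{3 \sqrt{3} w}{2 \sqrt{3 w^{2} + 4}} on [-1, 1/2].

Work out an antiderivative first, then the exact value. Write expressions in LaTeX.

f matches the chain-rule pattern g'(h)*h' with inner function h(w) = w^{2} + \frac{4}{3}; substituting u = h(w) collapses the integral.
F(w) = - \frac{\sqrt{3} \sqrt{3 w^{2} + 4}}{2} is an antiderivative of f.
Check: d/dw[- \frac{\sqrt{3} \sqrt{3 w^{2} + 4}}{2}] = - \frac{3 \sqrt{3} w}{2 \sqrt{3 w^{2} + 4}} = f(w).
F(1/2) = - \frac{\sqrt{57}}{4}; F(-1) = - \frac{\sqrt{21}}{2}.
Integral = F(1/2) - F(-1) = - \frac{\sqrt{57}}{4} + \frac{\sqrt{21}}{2}.

Antiderivative: F(w) = - \frac{\sqrt{3} \sqrt{3 w^{2} + 4}}{2}; value = - \frac{\sqrt{57}}{4} + \frac{\sqrt{21}}{2}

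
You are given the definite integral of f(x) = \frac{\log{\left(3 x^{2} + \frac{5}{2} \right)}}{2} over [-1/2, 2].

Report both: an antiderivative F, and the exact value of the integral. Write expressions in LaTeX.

Antiderivative: F(x) = \frac{3 x \log{\left(3 x^{2} + \frac{5}{2} \right)} - 6 x + \sqrt{30} \operatorname{atan}{\left(\frac{\sqrt{30} x}{5} \right)}}{6}; value = - \frac{5}{2} + \frac{\log{\left(\frac{13}{4} \right)}}{4} + \frac{\sqrt{30} \operatorname{atan}{\left(\frac{\sqrt{30}}{10} \right)}}{6} + \frac{\sqrt{30} \operatorname{atan}{\left(\frac{2 \sqrt{30}}{5} \right)}}{6} + \log{\left(\frac{29}{2} \right)}

A first test for any F(x): its x-derivative must equal f(x) identically.
F(x) = \frac{3 x \log{\left(3 x^{2} + \frac{5}{2} \right)} - 6 x + \sqrt{30} \operatorname{atan}{\left(\frac{\sqrt{30} x}{5} \right)}}{6} is an antiderivative of f.
Check: d/dx[\frac{3 x \log{\left(3 x^{2} + \frac{5}{2} \right)} - 6 x + \sqrt{30} \operatorname{atan}{\left(\frac{\sqrt{30} x}{5} \right)}}{6}] = \frac{\log{\left(3 x^{2} + \frac{5}{2} \right)}}{2} = f(x).
F(2) = -2 + \frac{\sqrt{30} \operatorname{atan}{\left(\frac{2 \sqrt{30}}{5} \right)}}{6} + \log{\left(\frac{29}{2} \right)}; F(-1/2) = - \frac{\sqrt{30} \operatorname{atan}{\left(\frac{\sqrt{30}}{10} \right)}}{6} - \frac{\log{\left(\frac{13}{4} \right)}}{4} + \frac{1}{2}.
Integral = F(2) - F(-1/2) = - \frac{5}{2} + \frac{\log{\left(\frac{13}{4} \right)}}{4} + \frac{\sqrt{30} \operatorname{atan}{\left(\frac{\sqrt{30}}{10} \right)}}{6} + \frac{\sqrt{30} \operatorname{atan}{\left(\frac{2 \sqrt{30}}{5} \right)}}{6} + \log{\left(\frac{29}{2} \right)}.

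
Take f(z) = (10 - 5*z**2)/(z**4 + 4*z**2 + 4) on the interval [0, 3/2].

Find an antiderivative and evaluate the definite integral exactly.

f has the shape u'v + uv' for u = 5*z/2 and v = 1/(z**2/2 + 1) — it is the derivative of the product u*v.
F(z) = 5*z/(z**2 + 2) is an antiderivative of f.
Check: d/dz[5*z/(z**2 + 2)] = (10 - 5*z**2)/(z**4 + 4*z**2 + 4) = f(z).
F(3/2) = 30/17; F(0) = 0.
Integral = F(3/2) - F(0) = 30/17.

Antiderivative: F(z) = 5*z/(z**2 + 2); value = 30/17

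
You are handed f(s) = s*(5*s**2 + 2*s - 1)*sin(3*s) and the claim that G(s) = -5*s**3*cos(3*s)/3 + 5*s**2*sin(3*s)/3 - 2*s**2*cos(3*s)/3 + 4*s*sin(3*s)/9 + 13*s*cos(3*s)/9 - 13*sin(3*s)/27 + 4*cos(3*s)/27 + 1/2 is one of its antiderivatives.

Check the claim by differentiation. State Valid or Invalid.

d/ds[G] = 5*s**3*sin(3*s) + 2*s**2*sin(3*s) - s*sin(3*s)
This equals f(s) exactly, so the claim holds.

Valid. The derivative of G reproduces f.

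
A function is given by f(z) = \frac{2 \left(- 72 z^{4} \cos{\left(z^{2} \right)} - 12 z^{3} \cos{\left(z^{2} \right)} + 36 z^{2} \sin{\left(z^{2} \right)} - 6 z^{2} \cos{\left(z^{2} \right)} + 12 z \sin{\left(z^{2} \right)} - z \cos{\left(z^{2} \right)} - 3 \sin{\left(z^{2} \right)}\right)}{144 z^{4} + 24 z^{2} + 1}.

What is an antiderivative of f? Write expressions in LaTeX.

An antiderivative is F(z) = - \frac{\left(6 z + 1\right) \sin{\left(z^{2} \right)}}{12 z^{2} + 1}.

Recover f(z) by differentiating a candidate F(z); any mismatch rules it out.
Check: d/dz[- \frac{\left(6 z + 1\right) \sin{\left(z^{2} \right)}}{12 z^{2} + 1}] = \frac{- 144 z^{4} \cos{\left(z^{2} \right)} - 24 z^{3} \cos{\left(z^{2} \right)} + 72 z^{2} \sin{\left(z^{2} \right)} - 12 z^{2} \cos{\left(z^{2} \right)} + 24 z \sin{\left(z^{2} \right)} - 2 z \cos{\left(z^{2} \right)} - 6 \sin{\left(z^{2} \right)}}{144 z^{4} + 24 z^{2} + 1}, which equals f(z).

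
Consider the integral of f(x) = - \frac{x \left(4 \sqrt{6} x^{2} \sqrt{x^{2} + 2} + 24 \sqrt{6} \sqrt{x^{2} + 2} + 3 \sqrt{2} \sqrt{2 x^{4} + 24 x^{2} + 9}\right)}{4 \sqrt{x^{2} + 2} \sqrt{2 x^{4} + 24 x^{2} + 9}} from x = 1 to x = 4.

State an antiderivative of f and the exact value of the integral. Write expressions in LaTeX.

A candidate is checked by its d/dx: the result must match f(x).
F(x) = - \frac{3 \sqrt{\frac{x^{2}}{2} + 1}}{2} - \frac{3 \sqrt{\frac{x^{4}}{3} + 4 x^{2} + \frac{3}{2}}}{2} is an antiderivative of f.
Check: d/dx[- \frac{3 \sqrt{\frac{x^{2}}{2} + 1}}{2} - \frac{3 \sqrt{\frac{x^{4}}{3} + 4 x^{2} + \frac{3}{2}}}{2}] = \frac{- 4 \sqrt{6} x^{3} \sqrt{x^{2} + 2} - 24 \sqrt{6} x \sqrt{x^{2} + 2} - 3 \sqrt{2} x \sqrt{2 x^{4} + 24 x^{2} + 9}}{4 \sqrt{x^{2} + 2} \sqrt{2 x^{4} + 24 x^{2} + 9}}, which equals f(x).
F(4) = - \frac{\sqrt{5430}}{4} - \frac{9}{2}; F(1) = - \frac{\sqrt{210}}{4} - \frac{3 \sqrt{6}}{4}.
Integral = F(4) - F(1) = - \frac{\sqrt{5430}}{4} - \frac{9}{2} + \frac{3 \sqrt{6}}{4} + \frac{\sqrt{210}}{4}.

Antiderivative: F(x) = - \frac{3 \sqrt{\frac{x^{2}}{2} + 1}}{2} - \frac{3 \sqrt{\frac{x^{4}}{3} + 4 x^{2} + \frac{3}{2}}}{2}; value = - \frac{\sqrt{5430}}{4} - \frac{9}{2} + \frac{3 \sqrt{6}}{4} + \frac{\sqrt{210}}{4}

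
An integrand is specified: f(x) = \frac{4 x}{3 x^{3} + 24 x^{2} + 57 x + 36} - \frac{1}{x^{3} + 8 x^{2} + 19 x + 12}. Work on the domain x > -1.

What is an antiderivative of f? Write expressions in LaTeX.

An antiderivative is F(x) = - \frac{7 \log{\left(x + 1 \right)}}{18} + \frac{5 \log{\left(x + 3 \right)}}{2} - \frac{19 \log{\left(x + 4 \right)}}{9}.

The denominator factors as 3 \left(x + 1\right) \left(x + 3\right) \left(x + 4\right); partial fractions split f into directly integrable pieces: - \frac{19}{9 \left(x + 4\right)} + \frac{5}{2 \left(x + 3\right)} - \frac{7}{18 \left(x + 1\right)}.
Check: d/dx[- \frac{7 \log{\left(x + 1 \right)}}{18} + \frac{5 \log{\left(x + 3 \right)}}{2} - \frac{19 \log{\left(x + 4 \right)}}{9}] = \frac{4 x - 3}{3 x^{3} + 24 x^{2} + 57 x + 36}, which equals f(x).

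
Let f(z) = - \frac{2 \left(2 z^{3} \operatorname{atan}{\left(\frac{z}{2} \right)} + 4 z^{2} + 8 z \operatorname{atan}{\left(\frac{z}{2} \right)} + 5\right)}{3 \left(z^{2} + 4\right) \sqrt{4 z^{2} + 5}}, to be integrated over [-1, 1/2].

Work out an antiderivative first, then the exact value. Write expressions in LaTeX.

Antiderivative: F(z) = - \frac{\sqrt{4 z^{2} + 5} \operatorname{atan}{\left(\frac{z}{2} \right)}}{3}; value = - \operatorname{atan}{\left(\frac{1}{2} \right)} - \frac{\sqrt{6} \operatorname{atan}{\left(\frac{1}{4} \right)}}{3}

Recognize the product-rule pattern: f = u'v + uv' with u = - \frac{\sqrt{4 z^{2} + 5}}{3}, v = \operatorname{atan}{\left(\frac{z}{2} \right)}, so integration by parts undoes it.
F(z) = - \frac{\sqrt{4 z^{2} + 5} \operatorname{atan}{\left(\frac{z}{2} \right)}}{3} is an antiderivative of f.
Check: d/dz[- \frac{\sqrt{4 z^{2} + 5} \operatorname{atan}{\left(\frac{z}{2} \right)}}{3}] = \frac{- 4 z^{3} \operatorname{atan}{\left(\frac{z}{2} \right)} - 8 z^{2} - 16 z \operatorname{atan}{\left(\frac{z}{2} \right)} - 10}{3 z^{2} \sqrt{4 z^{2} + 5} + 12 \sqrt{4 z^{2} + 5}}, which equals f(z).
F(1/2) = - \frac{\sqrt{6} \operatorname{atan}{\left(\frac{1}{4} \right)}}{3}; F(-1) = \operatorname{atan}{\left(\frac{1}{2} \right)}.
Integral = F(1/2) - F(-1) = - \operatorname{atan}{\left(\frac{1}{2} \right)} - \frac{\sqrt{6} \operatorname{atan}{\left(\frac{1}{4} \right)}}{3}.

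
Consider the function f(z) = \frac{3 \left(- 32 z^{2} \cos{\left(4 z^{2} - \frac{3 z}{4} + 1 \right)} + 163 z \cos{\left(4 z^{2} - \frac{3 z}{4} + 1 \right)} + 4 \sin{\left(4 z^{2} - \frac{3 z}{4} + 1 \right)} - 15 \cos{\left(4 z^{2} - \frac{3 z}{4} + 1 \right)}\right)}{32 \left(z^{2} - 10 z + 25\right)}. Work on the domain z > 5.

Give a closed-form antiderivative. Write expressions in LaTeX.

Recognize the product-rule pattern: f = u'v + uv' with u = - \frac{3}{8 \left(z - 5\right)}, v = \sin{\left(4 z^{2} - \frac{3 z}{4} + 1 \right)}, so integration by parts undoes it.
Check: d/dz[- \frac{3 \sin{\left(4 z^{2} - \frac{3 z}{4} + 1 \right)}}{8 \left(z - 5\right)}] = \frac{- 96 z^{2} \cos{\left(4 z^{2} - \frac{3 z}{4} + 1 \right)} + 489 z \cos{\left(4 z^{2} - \frac{3 z}{4} + 1 \right)} + 12 \sin{\left(4 z^{2} - \frac{3 z}{4} + 1 \right)} - 45 \cos{\left(4 z^{2} - \frac{3 z}{4} + 1 \right)}}{32 z^{2} - 320 z + 800}, which equals f(z).

An antiderivative is F(z) = - \frac{3 \sin{\left(4 z^{2} - \frac{3 z}{4} + 1 \right)}}{8 \left(z - 5\right)}.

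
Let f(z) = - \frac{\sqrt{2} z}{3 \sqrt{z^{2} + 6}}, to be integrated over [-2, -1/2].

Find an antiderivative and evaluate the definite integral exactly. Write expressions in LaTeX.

Antiderivative: F(z) = - \frac{\sqrt{2} \sqrt{z^{2} + 6}}{3}; value = - \frac{5 \sqrt{2}}{6} + \frac{2 \sqrt{5}}{3}

The substitution u = \frac{z^{2}}{2} + 3 works: f is exactly (dF/du)*(du/dz) for that inner function.
F(z) = - \frac{\sqrt{2} \sqrt{z^{2} + 6}}{3} is an antiderivative of f.
Check: d/dz[- \frac{\sqrt{2} \sqrt{z^{2} + 6}}{3}] = - \frac{\sqrt{2} z}{3 \sqrt{z^{2} + 6}} = f(z).
F(-1/2) = - \frac{5 \sqrt{2}}{6}; F(-2) = - \frac{2 \sqrt{5}}{3}.
Integral = F(-1/2) - F(-2) = - \frac{5 \sqrt{2}}{6} + \frac{2 \sqrt{5}}{3}.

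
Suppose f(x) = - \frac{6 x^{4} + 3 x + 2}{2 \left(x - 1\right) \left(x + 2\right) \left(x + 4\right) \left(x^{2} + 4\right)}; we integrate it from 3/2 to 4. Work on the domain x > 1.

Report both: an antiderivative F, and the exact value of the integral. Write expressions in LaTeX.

Antiderivative: F(x) = - \frac{11 \log{\left(x - 1 \right)}}{150} + \frac{23 \log{\left(x + 2 \right)}}{24} - \frac{763 \log{\left(x + 4 \right)}}{200} - \frac{7 \log{\left(x^{2} + 4 \right)}}{200} + \frac{173 \operatorname{atan}{\left(\frac{x}{2} \right)}}{200}; value = - \frac{763 \log{\left(8 \right)}}{200} - \frac{23 \log{\left(\frac{7}{2} \right)}}{24} - \frac{173 \operatorname{atan}{\left(\frac{3}{4} \right)}}{200} - \frac{7 \log{\left(20 \right)}}{200} - \frac{11 \log{\left(3 \right)}}{150} - \frac{11 \log{\left(2 \right)}}{150} + \frac{7 \log{\left(\frac{25}{4} \right)}}{200} + \frac{173 \operatorname{atan}{\left(2 \right)}}{200} + \frac{23 \log{\left(6 \right)}}{24} + \frac{763 \log{\left(\frac{11}{2} \right)}}{200}

Factor the denominator (2 \left(x - 1\right) \left(x + 2\right) \left(x + 4\right) \left(x^{2} + 4\right)) and decompose: f = - \frac{7 x - 173}{100 \left(x^{2} + 4\right)} - \frac{763}{200 \left(x + 4\right)} + \frac{23}{24 \left(x + 2\right)} - \frac{11}{150 \left(x - 1\right)}; each piece integrates to a log, atan, or power term.
F(x) = - \frac{11 \log{\left(x - 1 \right)}}{150} + \frac{23 \log{\left(x + 2 \right)}}{24} - \frac{763 \log{\left(x + 4 \right)}}{200} - \frac{7 \log{\left(x^{2} + 4 \right)}}{200} + \frac{173 \operatorname{atan}{\left(\frac{x}{2} \right)}}{200} is an antiderivative of f.
Check: d/dx[- \frac{11 \log{\left(x - 1 \right)}}{150} + \frac{23 \log{\left(x + 2 \right)}}{24} - \frac{763 \log{\left(x + 4 \right)}}{200} - \frac{7 \log{\left(x^{2} + 4 \right)}}{200} + \frac{173 \operatorname{atan}{\left(\frac{x}{2} \right)}}{200}] = \frac{- 6 x^{4} - 3 x - 2}{2 x^{5} + 10 x^{4} + 12 x^{3} + 24 x^{2} + 16 x - 64}, which equals f(x).
F(4) = - \frac{763 \log{\left(8 \right)}}{200} - \frac{7 \log{\left(20 \right)}}{200} - \frac{11 \log{\left(3 \right)}}{150} + \frac{173 \operatorname{atan}{\left(2 \right)}}{200} + \frac{23 \log{\left(6 \right)}}{24}; F(3/2) = - \frac{763 \log{\left(\frac{11}{2} \right)}}{200} - \frac{7 \log{\left(\frac{25}{4} \right)}}{200} + \frac{11 \log{\left(2 \right)}}{150} + \frac{173 \operatorname{atan}{\left(\frac{3}{4} \right)}}{200} + \frac{23 \log{\left(\frac{7}{2} \right)}}{24}.
Integral = F(4) - F(3/2) = - \frac{763 \log{\left(8 \right)}}{200} - \frac{23 \log{\left(\frac{7}{2} \right)}}{24} - \frac{173 \operatorname{atan}{\left(\frac{3}{4} \right)}}{200} - \frac{7 \log{\left(20 \right)}}{200} - \frac{11 \log{\left(3 \right)}}{150} - \frac{11 \log{\left(2 \right)}}{150} + \frac{7 \log{\left(\frac{25}{4} \right)}}{200} + \frac{173 \operatorname{atan}{\left(2 \right)}}{200} + \frac{23 \log{\left(6 \right)}}{24} + \frac{763 \log{\left(\frac{11}{2} \right)}}{200}.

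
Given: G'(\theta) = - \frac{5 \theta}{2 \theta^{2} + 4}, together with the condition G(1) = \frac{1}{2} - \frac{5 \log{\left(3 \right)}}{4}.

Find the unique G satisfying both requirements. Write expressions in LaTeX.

The substitution u = \theta^{2} + 2 works: G'(\theta) is exactly (dG/du)*(du/d\theta) for that inner function.
A general antiderivative is - \frac{5 \log{\left(\theta^{2} + 2 \right)}}{4} + C.
The condition gives C = \frac{1}{2} - \frac{5 \log{\left(3 \right)}}{4} - (- \frac{5 \log{\left(3 \right)}}{4}) = \frac{1}{2}.
So G(\theta) = \frac{1}{2} - \frac{5 \log{\left(\theta^{2} + 2 \right)}}{4}.
Check: d/d\theta[\frac{1}{2} - \frac{5 \log{\left(\theta^{2} + 2 \right)}}{4}] = - \frac{5 \theta}{2 \theta^{2} + 4} = G'(\theta).

G(\theta) = \frac{1}{2} - \frac{5 \log{\left(\theta^{2} + 2 \right)}}{4}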